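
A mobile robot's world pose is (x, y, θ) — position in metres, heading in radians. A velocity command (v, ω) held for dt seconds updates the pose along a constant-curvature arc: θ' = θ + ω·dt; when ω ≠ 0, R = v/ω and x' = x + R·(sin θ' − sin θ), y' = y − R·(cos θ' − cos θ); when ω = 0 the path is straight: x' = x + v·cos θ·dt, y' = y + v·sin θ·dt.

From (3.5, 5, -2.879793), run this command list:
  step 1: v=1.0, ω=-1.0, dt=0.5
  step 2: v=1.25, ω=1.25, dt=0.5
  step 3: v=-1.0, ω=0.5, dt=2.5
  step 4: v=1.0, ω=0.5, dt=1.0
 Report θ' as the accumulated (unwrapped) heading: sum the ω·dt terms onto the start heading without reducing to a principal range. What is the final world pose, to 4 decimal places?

step 1: θ'=-3.3798 (R=-1.0000) → pose (3.0052, 4.9942, -3.3798)
step 2: θ'=-2.7548 (R=1.0000) → pose (2.3920, 4.9485, -2.7548)
step 3: θ'=-1.5048 (R=-2.0000) → pose (3.6332, 6.9327, -1.5048)
step 4: θ'=-1.0048 (R=2.0000) → pose (3.9408, 5.9921, -1.0048)

(3.9408, 5.9921, -1.0048)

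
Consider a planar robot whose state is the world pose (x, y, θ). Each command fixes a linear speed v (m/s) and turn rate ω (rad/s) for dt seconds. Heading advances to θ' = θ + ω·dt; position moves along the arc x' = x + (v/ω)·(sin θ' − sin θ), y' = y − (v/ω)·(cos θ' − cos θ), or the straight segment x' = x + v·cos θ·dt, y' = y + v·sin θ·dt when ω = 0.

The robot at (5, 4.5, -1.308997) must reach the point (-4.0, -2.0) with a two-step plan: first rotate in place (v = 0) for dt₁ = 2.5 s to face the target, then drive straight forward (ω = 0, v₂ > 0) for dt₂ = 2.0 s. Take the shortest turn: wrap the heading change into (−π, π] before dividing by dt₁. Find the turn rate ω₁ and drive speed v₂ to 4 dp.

ω₁ = -0.4828, v₂ = 5.5509

heading to target = atan2(-2−4.5, -4−5) = -2.5161
Δθ = wrap(-2.5161 − -1.3090) = -1.2071; ω₁ = Δθ/dt₁ = -0.4828
distance = √((-4−5)² + (-2−4.5)²) = 11.1018; v₂ = distance/dt₂ = 5.5509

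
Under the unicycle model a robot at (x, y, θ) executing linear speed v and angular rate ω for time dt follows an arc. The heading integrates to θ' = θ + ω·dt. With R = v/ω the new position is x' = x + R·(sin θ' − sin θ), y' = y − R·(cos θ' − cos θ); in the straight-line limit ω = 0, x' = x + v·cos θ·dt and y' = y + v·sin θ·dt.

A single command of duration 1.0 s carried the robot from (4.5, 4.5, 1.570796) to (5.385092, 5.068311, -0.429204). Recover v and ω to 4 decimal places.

Δθ = -0.429204 − 1.570796 = -2.000000
ω = Δθ/dt = -2.000000/1.0 = -2.0000
R = Δx/(sin θ' − sin θ) = -0.6250
v = R·ω = -0.6250·-2.0000 = 1.2500

v = 1.2500, ω = -2.0000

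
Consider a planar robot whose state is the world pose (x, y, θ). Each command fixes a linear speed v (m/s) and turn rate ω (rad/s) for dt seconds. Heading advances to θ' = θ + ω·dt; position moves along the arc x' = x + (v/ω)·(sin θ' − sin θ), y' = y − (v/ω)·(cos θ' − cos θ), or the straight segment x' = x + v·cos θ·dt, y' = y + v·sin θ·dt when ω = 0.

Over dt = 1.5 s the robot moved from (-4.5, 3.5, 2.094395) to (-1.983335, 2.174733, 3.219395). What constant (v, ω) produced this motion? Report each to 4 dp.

v = -2.0000, ω = 0.7500

Δθ = 3.219395 − 2.094395 = 1.125000
ω = Δθ/dt = 1.125000/1.5 = 0.7500
R = Δx/(sin θ' − sin θ) = -2.6667
v = R·ω = -2.6667·0.7500 = -2.0000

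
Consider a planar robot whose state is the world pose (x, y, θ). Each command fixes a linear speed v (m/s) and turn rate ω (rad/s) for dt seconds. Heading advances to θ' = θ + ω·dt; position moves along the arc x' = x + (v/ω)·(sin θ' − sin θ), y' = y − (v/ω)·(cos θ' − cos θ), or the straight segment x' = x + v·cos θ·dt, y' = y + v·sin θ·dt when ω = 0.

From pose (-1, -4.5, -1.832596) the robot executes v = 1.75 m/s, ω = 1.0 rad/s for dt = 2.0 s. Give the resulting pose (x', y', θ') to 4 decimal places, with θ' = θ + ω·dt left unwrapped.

(0.9820, -6.6785, 0.1674)

θ' = -1.8326 + 1.0·2.0 = 0.1674
R = v/ω = 1.75/1.0 = 1.7500
x' = -1 + 1.7500·(sin 0.1674 − sin -1.8326) = 0.9820
y' = -4.5 − 1.7500·(cos 0.1674 − cos -1.8326) = -6.6785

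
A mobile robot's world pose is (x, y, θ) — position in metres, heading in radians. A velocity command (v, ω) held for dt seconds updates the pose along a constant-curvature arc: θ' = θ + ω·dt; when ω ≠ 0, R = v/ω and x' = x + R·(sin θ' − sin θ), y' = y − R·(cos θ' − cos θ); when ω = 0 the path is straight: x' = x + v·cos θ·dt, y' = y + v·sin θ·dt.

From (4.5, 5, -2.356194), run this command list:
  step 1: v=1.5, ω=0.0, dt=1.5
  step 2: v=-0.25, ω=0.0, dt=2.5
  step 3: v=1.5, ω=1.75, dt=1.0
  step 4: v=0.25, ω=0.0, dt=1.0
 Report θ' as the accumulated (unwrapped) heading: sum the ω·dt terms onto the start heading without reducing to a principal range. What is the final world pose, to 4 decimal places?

step 1: θ'=-2.3562 (straight) → pose (2.9090, 3.4090, -2.3562)
step 2: θ'=-2.3562 (straight) → pose (3.3510, 3.8510, -2.3562)
step 3: θ'=-0.6062 (R=0.8571) → pose (3.4687, 2.5404, -0.6062)
step 4: θ'=-0.6062 (straight) → pose (3.6741, 2.3980, -0.6062)

(3.6741, 2.3980, -0.6062)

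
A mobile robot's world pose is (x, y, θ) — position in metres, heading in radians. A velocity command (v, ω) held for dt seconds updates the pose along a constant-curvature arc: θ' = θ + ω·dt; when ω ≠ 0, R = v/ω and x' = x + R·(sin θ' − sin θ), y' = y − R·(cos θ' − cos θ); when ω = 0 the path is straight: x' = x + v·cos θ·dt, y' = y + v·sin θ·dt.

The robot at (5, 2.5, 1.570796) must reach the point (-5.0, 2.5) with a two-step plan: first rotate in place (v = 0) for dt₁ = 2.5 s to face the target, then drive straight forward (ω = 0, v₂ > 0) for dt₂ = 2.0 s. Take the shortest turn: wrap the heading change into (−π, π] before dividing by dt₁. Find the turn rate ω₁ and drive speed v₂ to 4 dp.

ω₁ = 0.6283, v₂ = 5.0000

heading to target = atan2(2.5−2.5, -5−5) = 3.1416
Δθ = wrap(3.1416 − 1.5708) = 1.5708; ω₁ = Δθ/dt₁ = 0.6283
distance = √((-5−5)² + (2.5−2.5)²) = 10.0000; v₂ = distance/dt₂ = 5.0000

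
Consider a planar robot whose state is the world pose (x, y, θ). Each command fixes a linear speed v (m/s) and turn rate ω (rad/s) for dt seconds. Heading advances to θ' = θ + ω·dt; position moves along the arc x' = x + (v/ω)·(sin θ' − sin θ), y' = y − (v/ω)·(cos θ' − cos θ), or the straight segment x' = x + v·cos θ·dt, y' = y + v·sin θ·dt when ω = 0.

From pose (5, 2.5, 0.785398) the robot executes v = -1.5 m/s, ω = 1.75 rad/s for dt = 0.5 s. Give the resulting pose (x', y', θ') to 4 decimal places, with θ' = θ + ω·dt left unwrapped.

(4.7524, 1.8172, 1.6604)

θ' = 0.7854 + 1.75·0.5 = 1.6604
R = v/ω = -1.5/1.75 = -0.8571
x' = 5 + -0.8571·(sin 1.6604 − sin 0.7854) = 4.7524
y' = 2.5 − -0.8571·(cos 1.6604 − cos 0.7854) = 1.8172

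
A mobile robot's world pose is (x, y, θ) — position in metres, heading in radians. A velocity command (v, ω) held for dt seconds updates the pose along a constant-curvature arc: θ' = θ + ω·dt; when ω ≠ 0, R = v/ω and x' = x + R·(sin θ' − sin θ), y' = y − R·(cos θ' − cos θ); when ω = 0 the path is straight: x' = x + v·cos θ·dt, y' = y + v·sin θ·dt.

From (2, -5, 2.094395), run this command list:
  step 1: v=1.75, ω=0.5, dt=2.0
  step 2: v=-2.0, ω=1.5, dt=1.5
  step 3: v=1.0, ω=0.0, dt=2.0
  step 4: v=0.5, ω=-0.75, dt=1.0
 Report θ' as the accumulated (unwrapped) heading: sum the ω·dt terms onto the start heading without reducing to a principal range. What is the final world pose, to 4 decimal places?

step 1: θ'=3.0944 (R=3.5000) → pose (-0.8660, -3.2539, 3.0944)
step 2: θ'=5.3444 (R=-1.3333) → pose (0.2727, -1.1344, 5.3444)
step 3: θ'=5.3444 (straight) → pose (1.4543, -2.7481, 5.3444)
step 4: θ'=4.5944 (R=-0.6667) → pose (1.5784, -3.2204, 4.5944)

(1.5784, -3.2204, 4.5944)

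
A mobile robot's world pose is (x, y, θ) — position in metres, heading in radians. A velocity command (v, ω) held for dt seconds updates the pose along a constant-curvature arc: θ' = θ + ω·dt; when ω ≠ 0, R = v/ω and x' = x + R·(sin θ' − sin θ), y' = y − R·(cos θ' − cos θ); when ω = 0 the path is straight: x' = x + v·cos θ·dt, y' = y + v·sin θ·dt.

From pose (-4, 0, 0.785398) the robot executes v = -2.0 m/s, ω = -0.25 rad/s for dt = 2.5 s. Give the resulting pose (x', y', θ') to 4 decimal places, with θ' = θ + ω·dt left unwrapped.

(-8.3792, -2.2405, 0.1604)

θ' = 0.7854 + -0.25·2.5 = 0.1604
R = v/ω = -2.0/-0.25 = 8.0000
x' = -4 + 8.0000·(sin 0.1604 − sin 0.7854) = -8.3792
y' = 0 − 8.0000·(cos 0.1604 − cos 0.7854) = -2.2405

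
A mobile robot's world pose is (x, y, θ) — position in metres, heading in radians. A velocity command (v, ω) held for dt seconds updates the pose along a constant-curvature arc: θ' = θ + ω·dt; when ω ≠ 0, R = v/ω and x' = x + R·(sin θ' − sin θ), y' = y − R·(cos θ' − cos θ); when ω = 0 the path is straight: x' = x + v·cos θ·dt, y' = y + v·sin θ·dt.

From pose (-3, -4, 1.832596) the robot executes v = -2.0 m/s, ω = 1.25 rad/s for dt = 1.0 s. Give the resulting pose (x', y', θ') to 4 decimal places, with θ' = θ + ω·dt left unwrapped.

(-1.5489, -5.1831, 3.0826)

θ' = 1.8326 + 1.25·1.0 = 3.0826
R = v/ω = -2.0/1.25 = -1.6000
x' = -3 + -1.6000·(sin 3.0826 − sin 1.8326) = -1.5489
y' = -4 − -1.6000·(cos 3.0826 − cos 1.8326) = -5.1831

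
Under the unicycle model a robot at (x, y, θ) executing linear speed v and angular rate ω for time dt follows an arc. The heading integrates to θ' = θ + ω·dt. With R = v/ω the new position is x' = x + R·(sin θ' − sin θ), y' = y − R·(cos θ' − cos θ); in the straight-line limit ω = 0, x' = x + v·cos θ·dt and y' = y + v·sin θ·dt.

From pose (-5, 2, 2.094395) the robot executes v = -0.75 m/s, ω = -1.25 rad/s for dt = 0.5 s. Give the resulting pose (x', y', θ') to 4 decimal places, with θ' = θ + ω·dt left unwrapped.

(-4.9227, 1.6393, 1.4694)

θ' = 2.0944 + -1.25·0.5 = 1.4694
R = v/ω = -0.75/-1.25 = 0.6000
x' = -5 + 0.6000·(sin 1.4694 − sin 2.0944) = -4.9227
y' = 2 − 0.6000·(cos 1.4694 − cos 2.0944) = 1.6393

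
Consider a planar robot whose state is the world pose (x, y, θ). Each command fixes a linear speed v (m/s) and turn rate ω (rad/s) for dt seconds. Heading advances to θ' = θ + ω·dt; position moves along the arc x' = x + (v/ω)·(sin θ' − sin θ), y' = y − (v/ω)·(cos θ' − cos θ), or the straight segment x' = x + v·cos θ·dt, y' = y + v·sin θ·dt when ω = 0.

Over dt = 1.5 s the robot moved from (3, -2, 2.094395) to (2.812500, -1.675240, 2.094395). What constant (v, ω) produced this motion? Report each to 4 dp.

v = 0.2500, ω = 0.0000

Δθ = 2.094395 − 2.094395 = 0.000000
ω = Δθ/dt = 0.000000/1.5 = 0.0000
ω = 0 → v = (Δx·cos θ + Δy·sin θ)/dt = 0.2500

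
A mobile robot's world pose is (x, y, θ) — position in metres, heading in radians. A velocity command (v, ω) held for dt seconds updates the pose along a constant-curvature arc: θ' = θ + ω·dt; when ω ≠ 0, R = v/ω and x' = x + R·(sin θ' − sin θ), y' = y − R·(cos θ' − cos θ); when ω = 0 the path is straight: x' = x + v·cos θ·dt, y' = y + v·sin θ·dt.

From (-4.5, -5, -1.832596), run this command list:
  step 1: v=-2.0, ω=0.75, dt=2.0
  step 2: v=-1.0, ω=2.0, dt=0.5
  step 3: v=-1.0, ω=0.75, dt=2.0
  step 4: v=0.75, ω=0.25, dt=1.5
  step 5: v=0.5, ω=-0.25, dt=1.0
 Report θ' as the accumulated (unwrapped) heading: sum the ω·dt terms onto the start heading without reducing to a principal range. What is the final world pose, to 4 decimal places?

step 1: θ'=-0.3326 (R=-2.6667) → pose (-6.2051, -1.7893, -0.3326)
step 2: θ'=0.6674 (R=-0.5000) → pose (-6.6779, -1.8692, 0.6674)
step 3: θ'=2.1674 (R=-1.3333) → pose (-6.9556, -3.6655, 2.1674)
step 4: θ'=2.5424 (R=3.0000) → pose (-7.7454, -2.8737, 2.5424)
step 5: θ'=2.2924 (R=-2.0000) → pose (-8.1190, -2.5433, 2.2924)

(-8.1190, -2.5433, 2.2924)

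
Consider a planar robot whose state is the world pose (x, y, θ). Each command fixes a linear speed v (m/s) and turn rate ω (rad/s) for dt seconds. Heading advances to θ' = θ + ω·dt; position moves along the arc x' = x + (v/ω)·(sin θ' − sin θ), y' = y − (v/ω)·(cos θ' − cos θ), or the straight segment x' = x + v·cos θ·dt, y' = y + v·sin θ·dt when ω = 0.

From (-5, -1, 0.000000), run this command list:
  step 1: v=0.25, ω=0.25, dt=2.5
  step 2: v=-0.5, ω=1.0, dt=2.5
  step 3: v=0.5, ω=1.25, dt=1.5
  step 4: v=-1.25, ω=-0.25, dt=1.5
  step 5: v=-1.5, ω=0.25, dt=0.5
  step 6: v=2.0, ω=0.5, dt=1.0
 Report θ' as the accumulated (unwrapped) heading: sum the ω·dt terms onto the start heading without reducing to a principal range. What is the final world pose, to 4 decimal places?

step 1: θ'=0.6250 (R=1.0000) → pose (-4.4149, -0.8110, 0.6250)
step 2: θ'=3.1250 (R=-0.5000) → pose (-4.1307, -1.7164, 3.1250)
step 3: θ'=5.0000 (R=0.4000) → pose (-4.5209, -2.2298, 5.0000)
step 4: θ'=4.6250 (R=5.0000) → pose (-4.7072, -0.3751, 4.6250)
step 5: θ'=4.7500 (R=-6.0000) → pose (-4.6885, 0.3742, 4.7500)
step 6: θ'=5.2500 (R=4.0000) → pose (-4.1271, -1.5237, 5.2500)

(-4.1271, -1.5237, 5.2500)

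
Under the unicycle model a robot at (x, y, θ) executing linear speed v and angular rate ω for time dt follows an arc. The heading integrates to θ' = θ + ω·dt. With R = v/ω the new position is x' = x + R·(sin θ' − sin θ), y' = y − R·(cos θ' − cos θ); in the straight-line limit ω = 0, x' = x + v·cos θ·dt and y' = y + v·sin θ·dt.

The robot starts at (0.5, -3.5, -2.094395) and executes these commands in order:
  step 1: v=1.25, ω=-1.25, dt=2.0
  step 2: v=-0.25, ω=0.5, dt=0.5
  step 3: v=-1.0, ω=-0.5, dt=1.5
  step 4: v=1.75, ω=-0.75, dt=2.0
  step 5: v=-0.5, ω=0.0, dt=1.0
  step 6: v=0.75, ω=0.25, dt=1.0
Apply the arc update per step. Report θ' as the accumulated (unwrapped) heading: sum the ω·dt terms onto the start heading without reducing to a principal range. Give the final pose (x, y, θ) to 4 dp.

step 1: θ'=-4.5944 (R=-1.0000) → pose (-1.3591, -3.1177, -4.5944)
step 2: θ'=-4.3444 (R=-0.5000) → pose (-1.3291, -3.2387, -4.3444)
step 3: θ'=-5.0944 (R=2.0000) → pose (-1.3393, -4.7038, -5.0944)
step 4: θ'=-6.5944 (R=-2.3333) → pose (1.5403, -3.3524, -6.5944)
step 5: θ'=-6.5944 (straight) → pose (1.0643, -3.1993, -6.5944)
step 6: θ'=-6.3444 (R=3.0000) → pose (1.7994, -3.3377, -6.3444)

(1.7994, -3.3377, -6.3444)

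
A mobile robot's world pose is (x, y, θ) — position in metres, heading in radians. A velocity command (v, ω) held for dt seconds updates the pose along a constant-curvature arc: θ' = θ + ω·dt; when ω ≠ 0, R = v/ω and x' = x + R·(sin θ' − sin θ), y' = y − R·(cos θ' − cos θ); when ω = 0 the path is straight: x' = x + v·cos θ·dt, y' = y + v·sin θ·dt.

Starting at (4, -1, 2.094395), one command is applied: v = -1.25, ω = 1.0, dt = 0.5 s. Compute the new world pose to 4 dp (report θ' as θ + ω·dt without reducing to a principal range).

(4.4322, -1.4425, 2.5944)

θ' = 2.0944 + 1.0·0.5 = 2.5944
R = v/ω = -1.25/1.0 = -1.2500
x' = 4 + -1.2500·(sin 2.5944 − sin 2.0944) = 4.4322
y' = -1 − -1.2500·(cos 2.5944 − cos 2.0944) = -1.4425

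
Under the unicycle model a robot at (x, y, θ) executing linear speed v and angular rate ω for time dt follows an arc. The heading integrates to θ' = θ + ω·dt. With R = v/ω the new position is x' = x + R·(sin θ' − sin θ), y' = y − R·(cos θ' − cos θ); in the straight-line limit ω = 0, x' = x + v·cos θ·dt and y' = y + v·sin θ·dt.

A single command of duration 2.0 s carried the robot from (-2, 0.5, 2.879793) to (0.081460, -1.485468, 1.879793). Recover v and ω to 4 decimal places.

v = -1.5000, ω = -0.5000

Δθ = 1.879793 − 2.879793 = -1.000000
ω = Δθ/dt = -1.000000/2.0 = -0.5000
R = Δx/(sin θ' − sin θ) = 3.0000
v = R·ω = 3.0000·-0.5000 = -1.5000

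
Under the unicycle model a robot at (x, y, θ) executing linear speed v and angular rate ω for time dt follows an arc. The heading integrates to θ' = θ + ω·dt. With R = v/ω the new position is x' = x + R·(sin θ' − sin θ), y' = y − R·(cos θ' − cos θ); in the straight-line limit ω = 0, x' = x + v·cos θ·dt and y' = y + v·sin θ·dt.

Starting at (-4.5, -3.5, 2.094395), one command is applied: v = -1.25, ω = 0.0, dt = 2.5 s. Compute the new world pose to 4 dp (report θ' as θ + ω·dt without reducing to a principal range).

θ' = 2.0944 + 0.0·2.5 = 2.0944
ω = 0 → straight: x' = -4.5 + -1.25·cos(2.0944)·2.5 = -2.9375
y' = -3.5 + -1.25·sin(2.0944)·2.5 = -6.2063

(-2.9375, -6.2063, 2.0944)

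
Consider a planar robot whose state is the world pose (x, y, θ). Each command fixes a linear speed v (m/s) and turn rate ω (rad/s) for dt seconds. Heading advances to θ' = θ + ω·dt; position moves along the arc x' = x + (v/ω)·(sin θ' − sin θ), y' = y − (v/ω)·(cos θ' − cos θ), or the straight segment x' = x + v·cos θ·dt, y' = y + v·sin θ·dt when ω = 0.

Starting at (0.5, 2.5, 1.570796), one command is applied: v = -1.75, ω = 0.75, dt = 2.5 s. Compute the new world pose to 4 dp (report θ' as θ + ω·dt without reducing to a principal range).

θ' = 1.5708 + 0.75·2.5 = 3.4458
R = v/ω = -1.75/0.75 = -2.3333
x' = 0.5 + -2.3333·(sin 3.4458 − sin 1.5708) = 3.5322
y' = 2.5 − -2.3333·(cos 3.4458 − cos 1.5708) = 0.2738

(3.5322, 0.2738, 3.4458)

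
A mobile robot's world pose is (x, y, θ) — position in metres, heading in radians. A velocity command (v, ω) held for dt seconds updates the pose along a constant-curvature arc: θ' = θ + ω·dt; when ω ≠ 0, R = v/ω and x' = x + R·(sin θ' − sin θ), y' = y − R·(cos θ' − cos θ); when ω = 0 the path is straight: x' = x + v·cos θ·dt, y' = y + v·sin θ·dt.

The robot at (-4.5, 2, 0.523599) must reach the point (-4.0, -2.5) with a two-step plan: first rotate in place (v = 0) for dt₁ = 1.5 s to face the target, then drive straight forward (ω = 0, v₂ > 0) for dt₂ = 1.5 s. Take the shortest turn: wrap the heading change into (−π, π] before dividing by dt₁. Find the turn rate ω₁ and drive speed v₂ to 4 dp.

ω₁ = -1.3225, v₂ = 3.0185

heading to target = atan2(-2.5−2, -4−-4.5) = -1.4601
Δθ = wrap(-1.4601 − 0.5236) = -1.9837; ω₁ = Δθ/dt₁ = -1.3225
distance = √((-4−-4.5)² + (-2.5−2)²) = 4.5277; v₂ = distance/dt₂ = 3.0185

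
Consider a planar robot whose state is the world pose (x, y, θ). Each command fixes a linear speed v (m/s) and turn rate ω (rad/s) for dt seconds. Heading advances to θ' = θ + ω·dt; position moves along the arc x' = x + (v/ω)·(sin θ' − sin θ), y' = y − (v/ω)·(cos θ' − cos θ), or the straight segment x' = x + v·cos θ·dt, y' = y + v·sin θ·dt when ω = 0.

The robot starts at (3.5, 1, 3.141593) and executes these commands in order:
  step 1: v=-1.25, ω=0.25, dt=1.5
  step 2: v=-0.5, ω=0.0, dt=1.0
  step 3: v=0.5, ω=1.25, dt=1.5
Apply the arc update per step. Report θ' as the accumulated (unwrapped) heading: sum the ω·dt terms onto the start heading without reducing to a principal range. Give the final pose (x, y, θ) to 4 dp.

step 1: θ'=3.5166 (R=-5.0000) → pose (5.3314, 1.3475, 3.5166)
step 2: θ'=3.5166 (straight) → pose (5.7966, 1.5306, 3.5166)
step 3: θ'=5.3916 (R=0.4000) → pose (5.6319, 0.9071, 5.3916)

(5.6319, 0.9071, 5.3916)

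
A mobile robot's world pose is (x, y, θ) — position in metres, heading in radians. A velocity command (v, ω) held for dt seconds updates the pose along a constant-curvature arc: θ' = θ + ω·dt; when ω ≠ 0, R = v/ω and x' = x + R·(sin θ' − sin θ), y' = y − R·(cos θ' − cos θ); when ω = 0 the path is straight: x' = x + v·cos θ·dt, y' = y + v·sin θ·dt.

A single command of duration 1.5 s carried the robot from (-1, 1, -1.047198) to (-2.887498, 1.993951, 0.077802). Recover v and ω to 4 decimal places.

v = -1.5000, ω = 0.7500

Δθ = 0.077802 − -1.047198 = 1.125000
ω = Δθ/dt = 1.125000/1.5 = 0.7500
R = Δx/(sin θ' − sin θ) = -2.0000
v = R·ω = -2.0000·0.7500 = -1.5000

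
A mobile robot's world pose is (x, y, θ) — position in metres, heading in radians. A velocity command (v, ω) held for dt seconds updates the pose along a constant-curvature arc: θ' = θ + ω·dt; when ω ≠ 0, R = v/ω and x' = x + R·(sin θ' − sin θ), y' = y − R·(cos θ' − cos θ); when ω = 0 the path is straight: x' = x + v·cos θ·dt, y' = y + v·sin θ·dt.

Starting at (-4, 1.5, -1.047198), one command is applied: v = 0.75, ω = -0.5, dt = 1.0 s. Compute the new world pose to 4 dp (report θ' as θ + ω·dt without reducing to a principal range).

(-3.7995, 0.7854, -1.5472)

θ' = -1.0472 + -0.5·1.0 = -1.5472
R = v/ω = 0.75/-0.5 = -1.5000
x' = -4 + -1.5000·(sin -1.5472 − sin -1.0472) = -3.7995
y' = 1.5 − -1.5000·(cos -1.5472 − cos -1.0472) = 0.7854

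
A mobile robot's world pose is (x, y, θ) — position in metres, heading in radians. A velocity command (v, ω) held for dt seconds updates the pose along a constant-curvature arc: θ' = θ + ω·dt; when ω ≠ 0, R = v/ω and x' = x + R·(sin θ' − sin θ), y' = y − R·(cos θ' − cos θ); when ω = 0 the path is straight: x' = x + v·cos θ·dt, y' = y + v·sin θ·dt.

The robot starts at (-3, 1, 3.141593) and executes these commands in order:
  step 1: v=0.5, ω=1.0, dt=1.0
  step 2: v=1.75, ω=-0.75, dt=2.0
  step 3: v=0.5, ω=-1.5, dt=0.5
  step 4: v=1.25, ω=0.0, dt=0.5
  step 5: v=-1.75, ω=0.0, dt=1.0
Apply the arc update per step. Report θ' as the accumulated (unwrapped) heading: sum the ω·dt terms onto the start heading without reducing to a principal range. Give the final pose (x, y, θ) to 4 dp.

step 1: θ'=4.1416 (R=0.5000) → pose (-3.4207, 0.7702, 4.1416)
step 2: θ'=2.6416 (R=-2.3333) → pose (-6.5028, -0.0168, 2.6416)
step 3: θ'=1.8916 (R=-0.3333) → pose (-6.6593, 0.1706, 1.8916)
step 4: θ'=1.8916 (straight) → pose (-6.8564, 0.7637, 1.8916)
step 5: θ'=1.8916 (straight) → pose (-6.3046, -0.8970, 1.8916)

(-6.3046, -0.8970, 1.8916)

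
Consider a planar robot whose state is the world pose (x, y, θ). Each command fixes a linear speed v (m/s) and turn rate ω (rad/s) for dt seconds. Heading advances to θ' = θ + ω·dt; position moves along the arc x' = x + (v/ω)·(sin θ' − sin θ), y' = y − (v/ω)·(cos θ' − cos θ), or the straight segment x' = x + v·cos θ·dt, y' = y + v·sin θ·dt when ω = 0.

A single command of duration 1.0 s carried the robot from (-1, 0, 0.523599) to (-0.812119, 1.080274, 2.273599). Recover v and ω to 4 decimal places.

Δθ = 2.273599 − 0.523599 = 1.750000
ω = Δθ/dt = 1.750000/1.0 = 1.7500
R = −Δy/(cos θ' − cos θ) = 0.7143
v = R·ω = 0.7143·1.7500 = 1.2500

v = 1.2500, ω = 1.7500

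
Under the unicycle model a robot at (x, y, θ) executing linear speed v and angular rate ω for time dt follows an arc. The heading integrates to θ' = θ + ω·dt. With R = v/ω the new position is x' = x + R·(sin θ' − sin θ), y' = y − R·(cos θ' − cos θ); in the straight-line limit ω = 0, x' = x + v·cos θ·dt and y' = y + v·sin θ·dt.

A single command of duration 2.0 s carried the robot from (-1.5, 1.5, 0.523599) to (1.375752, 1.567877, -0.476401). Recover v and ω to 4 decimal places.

Δθ = -0.476401 − 0.523599 = -1.000000
ω = Δθ/dt = -1.000000/2.0 = -0.5000
R = Δx/(sin θ' − sin θ) = -3.0000
v = R·ω = -3.0000·-0.5000 = 1.5000

v = 1.5000, ω = -0.5000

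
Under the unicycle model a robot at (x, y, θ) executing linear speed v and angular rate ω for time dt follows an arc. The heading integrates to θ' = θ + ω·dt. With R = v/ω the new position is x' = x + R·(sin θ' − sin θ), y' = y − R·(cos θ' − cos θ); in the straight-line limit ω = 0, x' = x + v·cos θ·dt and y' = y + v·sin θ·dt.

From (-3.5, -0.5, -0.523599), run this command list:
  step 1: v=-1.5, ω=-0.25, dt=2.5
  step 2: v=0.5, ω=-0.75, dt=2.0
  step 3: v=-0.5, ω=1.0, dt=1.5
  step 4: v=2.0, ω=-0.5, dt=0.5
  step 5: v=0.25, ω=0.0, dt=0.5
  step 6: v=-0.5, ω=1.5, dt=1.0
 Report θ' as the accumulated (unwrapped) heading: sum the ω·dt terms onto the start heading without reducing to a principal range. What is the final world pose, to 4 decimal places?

step 1: θ'=-1.1486 (R=6.0000) → pose (-5.9731, 2.2376, -1.1486)
step 2: θ'=-2.6486 (R=-0.6667) → pose (-6.2658, 1.3771, -2.6486)
step 3: θ'=-1.1486 (R=-0.5000) → pose (-6.0463, 2.0224, -1.1486)
step 4: θ'=-1.3986 (R=-4.0000) → pose (-5.7542, 1.0688, -1.3986)
step 5: θ'=-1.3986 (straight) → pose (-5.7328, 0.9456, -1.3986)
step 6: θ'=0.1014 (R=-0.3333) → pose (-6.0949, 1.2201, 0.1014)

(-6.0949, 1.2201, 0.1014)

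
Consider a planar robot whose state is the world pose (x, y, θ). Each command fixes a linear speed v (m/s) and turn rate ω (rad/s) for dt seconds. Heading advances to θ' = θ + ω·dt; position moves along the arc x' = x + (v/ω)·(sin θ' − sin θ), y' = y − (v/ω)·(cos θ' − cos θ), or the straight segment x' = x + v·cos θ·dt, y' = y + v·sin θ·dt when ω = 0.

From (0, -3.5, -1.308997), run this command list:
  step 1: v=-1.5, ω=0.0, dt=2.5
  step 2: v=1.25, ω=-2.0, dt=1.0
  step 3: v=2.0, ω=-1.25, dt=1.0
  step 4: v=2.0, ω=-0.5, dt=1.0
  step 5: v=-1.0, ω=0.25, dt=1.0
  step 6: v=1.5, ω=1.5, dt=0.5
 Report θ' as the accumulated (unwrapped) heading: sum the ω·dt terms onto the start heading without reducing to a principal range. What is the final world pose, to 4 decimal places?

step 1: θ'=-1.3090 (straight) → pose (-0.9706, 0.1222, -1.3090)
step 2: θ'=-3.3090 (R=-0.6250) → pose (-1.6784, -0.6558, -3.3090)
step 3: θ'=-4.5590 (R=-1.6000) → pose (-2.9930, 0.6774, -4.5590)
step 4: θ'=-5.0590 (R=-4.0000) → pose (-2.8021, 2.6474, -5.0590)
step 5: θ'=-4.8090 (R=-4.0000) → pose (-3.0213, 1.6744, -4.8090)
step 6: θ'=-4.0590 (R=1.0000) → pose (-3.2227, 2.3787, -4.0590)

(-3.2227, 2.3787, -4.0590)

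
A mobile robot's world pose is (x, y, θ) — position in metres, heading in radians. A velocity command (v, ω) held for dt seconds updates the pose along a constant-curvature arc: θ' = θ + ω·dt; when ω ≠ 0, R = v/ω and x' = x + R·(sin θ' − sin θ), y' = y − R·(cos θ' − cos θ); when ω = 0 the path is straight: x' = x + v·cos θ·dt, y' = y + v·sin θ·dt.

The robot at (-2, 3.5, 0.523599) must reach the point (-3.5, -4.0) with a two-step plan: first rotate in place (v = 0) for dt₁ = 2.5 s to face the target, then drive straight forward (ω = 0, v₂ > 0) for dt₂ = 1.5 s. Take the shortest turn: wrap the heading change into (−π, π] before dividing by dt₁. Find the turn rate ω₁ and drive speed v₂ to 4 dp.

heading to target = atan2(-4−3.5, -3.5−-2) = -1.7682
Δθ = wrap(-1.7682 − 0.5236) = -2.2918; ω₁ = Δθ/dt₁ = -0.9167
distance = √((-3.5−-2)² + (-4−3.5)²) = 7.6485; v₂ = distance/dt₂ = 5.0990

ω₁ = -0.9167, v₂ = 5.0990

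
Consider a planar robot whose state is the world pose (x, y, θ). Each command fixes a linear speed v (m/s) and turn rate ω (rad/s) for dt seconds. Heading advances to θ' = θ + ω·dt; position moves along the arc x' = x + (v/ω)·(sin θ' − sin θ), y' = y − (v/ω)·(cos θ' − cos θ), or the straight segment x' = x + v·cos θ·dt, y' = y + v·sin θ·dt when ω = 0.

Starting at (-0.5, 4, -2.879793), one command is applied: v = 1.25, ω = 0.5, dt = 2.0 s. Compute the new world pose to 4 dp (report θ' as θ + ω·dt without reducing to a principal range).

θ' = -2.8798 + 0.5·2.0 = -1.8798
R = v/ω = 1.25/0.5 = 2.5000
x' = -0.5 + 2.5000·(sin -1.8798 − sin -2.8798) = -2.2345
y' = 4 − 2.5000·(cos -1.8798 − cos -2.8798) = 2.3454

(-2.2345, 2.3454, -1.8798)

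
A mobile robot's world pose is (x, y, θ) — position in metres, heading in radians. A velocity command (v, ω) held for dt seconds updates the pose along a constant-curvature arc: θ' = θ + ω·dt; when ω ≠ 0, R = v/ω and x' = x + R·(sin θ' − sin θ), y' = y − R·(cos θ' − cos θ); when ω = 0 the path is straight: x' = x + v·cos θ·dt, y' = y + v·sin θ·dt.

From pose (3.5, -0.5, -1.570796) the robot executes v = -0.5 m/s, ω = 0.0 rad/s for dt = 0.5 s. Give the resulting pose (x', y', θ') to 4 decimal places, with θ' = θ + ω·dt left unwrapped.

θ' = -1.5708 + 0.0·0.5 = -1.5708
ω = 0 → straight: x' = 3.5 + -0.5·cos(-1.5708)·0.5 = 3.5000
y' = -0.5 + -0.5·sin(-1.5708)·0.5 = -0.2500

(3.5000, -0.2500, -1.5708)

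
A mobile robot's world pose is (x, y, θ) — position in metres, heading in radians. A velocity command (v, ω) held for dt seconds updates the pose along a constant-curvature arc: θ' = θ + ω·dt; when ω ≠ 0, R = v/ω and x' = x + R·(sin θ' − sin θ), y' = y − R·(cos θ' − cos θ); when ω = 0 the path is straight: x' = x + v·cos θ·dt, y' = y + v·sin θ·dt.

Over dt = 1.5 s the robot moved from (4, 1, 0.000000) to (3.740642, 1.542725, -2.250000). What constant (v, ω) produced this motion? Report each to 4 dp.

Δθ = -2.250000 − 0.000000 = -2.250000
ω = Δθ/dt = -2.250000/1.5 = -1.5000
R = −Δy/(cos θ' − cos θ) = 0.3333
v = R·ω = 0.3333·-1.5000 = -0.5000

v = -0.5000, ω = -1.5000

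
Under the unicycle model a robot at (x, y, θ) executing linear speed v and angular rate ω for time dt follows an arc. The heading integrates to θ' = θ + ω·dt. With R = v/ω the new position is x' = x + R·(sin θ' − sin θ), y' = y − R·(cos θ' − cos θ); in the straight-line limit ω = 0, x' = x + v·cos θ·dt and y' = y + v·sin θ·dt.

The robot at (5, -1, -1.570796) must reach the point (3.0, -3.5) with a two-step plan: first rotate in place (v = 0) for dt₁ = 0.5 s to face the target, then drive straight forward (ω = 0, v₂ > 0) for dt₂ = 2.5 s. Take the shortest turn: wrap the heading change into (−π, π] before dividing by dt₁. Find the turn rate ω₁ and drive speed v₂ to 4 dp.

heading to target = atan2(-3.5−-1, 3−5) = -2.2455
Δθ = wrap(-2.2455 − -1.5708) = -0.6747; ω₁ = Δθ/dt₁ = -1.3495
distance = √((3−5)² + (-3.5−-1)²) = 3.2016; v₂ = distance/dt₂ = 1.2806

ω₁ = -1.3495, v₂ = 1.2806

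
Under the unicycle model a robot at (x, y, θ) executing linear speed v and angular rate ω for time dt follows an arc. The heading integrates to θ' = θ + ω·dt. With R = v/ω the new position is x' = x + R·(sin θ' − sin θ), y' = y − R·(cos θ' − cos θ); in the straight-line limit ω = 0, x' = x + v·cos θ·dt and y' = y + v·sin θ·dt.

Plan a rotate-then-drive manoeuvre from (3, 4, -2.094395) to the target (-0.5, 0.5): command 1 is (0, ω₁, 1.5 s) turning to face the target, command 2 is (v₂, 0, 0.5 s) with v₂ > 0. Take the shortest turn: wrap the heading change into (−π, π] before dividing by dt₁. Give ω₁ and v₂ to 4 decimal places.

heading to target = atan2(0.5−4, -0.5−3) = -2.3562
Δθ = wrap(-2.3562 − -2.0944) = -0.2618; ω₁ = Δθ/dt₁ = -0.1745
distance = √((-0.5−3)² + (0.5−4)²) = 4.9497; v₂ = distance/dt₂ = 9.8995

ω₁ = -0.1745, v₂ = 9.8995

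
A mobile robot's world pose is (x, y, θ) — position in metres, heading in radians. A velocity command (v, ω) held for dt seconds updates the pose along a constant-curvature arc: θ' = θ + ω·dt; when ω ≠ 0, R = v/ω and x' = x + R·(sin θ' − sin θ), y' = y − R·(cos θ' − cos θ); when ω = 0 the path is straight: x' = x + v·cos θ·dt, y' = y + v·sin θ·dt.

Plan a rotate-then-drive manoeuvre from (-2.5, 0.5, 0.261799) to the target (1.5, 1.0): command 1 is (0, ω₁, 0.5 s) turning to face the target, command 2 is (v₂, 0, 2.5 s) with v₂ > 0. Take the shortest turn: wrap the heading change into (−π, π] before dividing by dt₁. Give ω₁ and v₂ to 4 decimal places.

ω₁ = -0.2749, v₂ = 1.6125

heading to target = atan2(1−0.5, 1.5−-2.5) = 0.1244
Δθ = wrap(0.1244 − 0.2618) = -0.1374; ω₁ = Δθ/dt₁ = -0.2749
distance = √((1.5−-2.5)² + (1−0.5)²) = 4.0311; v₂ = distance/dt₂ = 1.6125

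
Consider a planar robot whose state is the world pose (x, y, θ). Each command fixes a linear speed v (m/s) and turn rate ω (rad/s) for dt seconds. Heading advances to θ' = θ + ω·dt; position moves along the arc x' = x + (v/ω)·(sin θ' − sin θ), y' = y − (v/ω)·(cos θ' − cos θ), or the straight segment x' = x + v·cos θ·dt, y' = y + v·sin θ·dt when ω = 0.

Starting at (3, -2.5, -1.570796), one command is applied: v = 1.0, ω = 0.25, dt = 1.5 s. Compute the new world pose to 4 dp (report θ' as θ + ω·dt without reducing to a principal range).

θ' = -1.5708 + 0.25·1.5 = -1.1958
R = v/ω = 1.0/0.25 = 4.0000
x' = 3 + 4.0000·(sin -1.1958 − sin -1.5708) = 3.2780
y' = -2.5 − 4.0000·(cos -1.1958 − cos -1.5708) = -3.9651

(3.2780, -3.9651, -1.1958)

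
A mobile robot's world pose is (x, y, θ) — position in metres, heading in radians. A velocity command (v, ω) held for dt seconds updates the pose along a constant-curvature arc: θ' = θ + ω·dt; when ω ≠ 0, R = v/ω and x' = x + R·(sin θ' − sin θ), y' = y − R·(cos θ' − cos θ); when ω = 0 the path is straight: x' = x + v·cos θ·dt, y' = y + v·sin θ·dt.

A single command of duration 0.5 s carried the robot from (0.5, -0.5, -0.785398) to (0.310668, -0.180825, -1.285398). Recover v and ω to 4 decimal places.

v = -0.7500, ω = -1.0000

Δθ = -1.285398 − -0.785398 = -0.500000
ω = Δθ/dt = -0.500000/0.5 = -1.0000
R = −Δy/(cos θ' − cos θ) = 0.7500
v = R·ω = 0.7500·-1.0000 = -0.7500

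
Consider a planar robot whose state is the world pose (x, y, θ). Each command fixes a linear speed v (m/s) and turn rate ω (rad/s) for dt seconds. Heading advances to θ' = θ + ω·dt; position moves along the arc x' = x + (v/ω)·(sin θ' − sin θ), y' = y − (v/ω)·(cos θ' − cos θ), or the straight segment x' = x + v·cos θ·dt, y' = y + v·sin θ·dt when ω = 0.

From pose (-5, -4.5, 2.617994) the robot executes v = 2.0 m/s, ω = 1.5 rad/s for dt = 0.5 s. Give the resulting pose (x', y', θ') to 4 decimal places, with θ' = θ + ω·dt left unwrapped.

θ' = 2.6180 + 1.5·0.5 = 3.3680
R = v/ω = 2.0/1.5 = 1.3333
x' = -5 + 1.3333·(sin 3.3680 − sin 2.6180) = -5.9660
y' = -4.5 − 1.3333·(cos 3.3680 − cos 2.6180) = -4.3554

(-5.9660, -4.3554, 3.3680)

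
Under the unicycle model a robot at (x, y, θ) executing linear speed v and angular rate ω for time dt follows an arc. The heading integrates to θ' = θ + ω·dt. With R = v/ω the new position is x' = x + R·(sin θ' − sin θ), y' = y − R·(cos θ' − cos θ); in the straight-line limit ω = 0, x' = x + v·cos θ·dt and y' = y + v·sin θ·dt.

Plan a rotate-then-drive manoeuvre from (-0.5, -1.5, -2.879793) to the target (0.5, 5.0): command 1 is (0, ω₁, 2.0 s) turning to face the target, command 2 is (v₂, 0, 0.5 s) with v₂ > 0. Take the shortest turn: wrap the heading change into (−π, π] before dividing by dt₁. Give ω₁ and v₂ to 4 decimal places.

ω₁ = -0.9926, v₂ = 13.1529

heading to target = atan2(5−-1.5, 0.5−-0.5) = 1.4181
Δθ = wrap(1.4181 − -2.8798) = -1.9852; ω₁ = Δθ/dt₁ = -0.9926
distance = √((0.5−-0.5)² + (5−-1.5)²) = 6.5765; v₂ = distance/dt₂ = 13.1529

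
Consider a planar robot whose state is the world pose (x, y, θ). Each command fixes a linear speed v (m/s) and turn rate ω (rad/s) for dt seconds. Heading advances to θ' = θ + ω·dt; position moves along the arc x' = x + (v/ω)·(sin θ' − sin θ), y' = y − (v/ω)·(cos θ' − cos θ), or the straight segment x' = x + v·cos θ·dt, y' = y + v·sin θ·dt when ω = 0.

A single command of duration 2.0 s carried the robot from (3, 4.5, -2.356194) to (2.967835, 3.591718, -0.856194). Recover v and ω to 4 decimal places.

Δθ = -0.856194 − -2.356194 = 1.500000
ω = Δθ/dt = 1.500000/2.0 = 0.7500
R = −Δy/(cos θ' − cos θ) = 0.6667
v = R·ω = 0.6667·0.7500 = 0.5000

v = 0.5000, ω = 0.7500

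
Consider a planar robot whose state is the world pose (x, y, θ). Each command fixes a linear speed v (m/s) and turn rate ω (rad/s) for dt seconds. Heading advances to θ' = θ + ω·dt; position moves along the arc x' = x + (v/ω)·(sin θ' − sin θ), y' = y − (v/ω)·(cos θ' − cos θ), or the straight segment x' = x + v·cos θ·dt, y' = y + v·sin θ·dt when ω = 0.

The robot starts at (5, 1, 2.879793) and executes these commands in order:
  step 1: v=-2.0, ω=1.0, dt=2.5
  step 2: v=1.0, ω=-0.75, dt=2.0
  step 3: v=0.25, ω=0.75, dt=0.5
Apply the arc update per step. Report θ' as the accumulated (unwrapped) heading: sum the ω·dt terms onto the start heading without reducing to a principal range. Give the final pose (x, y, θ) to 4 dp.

step 1: θ'=5.3798 (R=-2.0000) → pose (7.0885, 4.1697, 5.3798)
step 2: θ'=3.8798 (R=-1.3333) → pose (6.9385, 2.3582, 3.8798)
step 3: θ'=4.2548 (R=0.3333) → pose (6.8638, 2.2589, 4.2548)

(6.8638, 2.2589, 4.2548)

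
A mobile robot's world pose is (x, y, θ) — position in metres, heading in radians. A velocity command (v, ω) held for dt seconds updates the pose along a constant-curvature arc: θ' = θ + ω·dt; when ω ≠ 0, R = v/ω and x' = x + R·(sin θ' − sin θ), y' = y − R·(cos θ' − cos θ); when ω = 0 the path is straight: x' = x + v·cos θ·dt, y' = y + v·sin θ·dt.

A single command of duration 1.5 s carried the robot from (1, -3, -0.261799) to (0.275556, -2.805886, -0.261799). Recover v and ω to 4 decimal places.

v = -0.5000, ω = 0.0000

Δθ = -0.261799 − -0.261799 = 0.000000
ω = Δθ/dt = 0.000000/1.5 = 0.0000
ω = 0 → v = (Δx·cos θ + Δy·sin θ)/dt = -0.5000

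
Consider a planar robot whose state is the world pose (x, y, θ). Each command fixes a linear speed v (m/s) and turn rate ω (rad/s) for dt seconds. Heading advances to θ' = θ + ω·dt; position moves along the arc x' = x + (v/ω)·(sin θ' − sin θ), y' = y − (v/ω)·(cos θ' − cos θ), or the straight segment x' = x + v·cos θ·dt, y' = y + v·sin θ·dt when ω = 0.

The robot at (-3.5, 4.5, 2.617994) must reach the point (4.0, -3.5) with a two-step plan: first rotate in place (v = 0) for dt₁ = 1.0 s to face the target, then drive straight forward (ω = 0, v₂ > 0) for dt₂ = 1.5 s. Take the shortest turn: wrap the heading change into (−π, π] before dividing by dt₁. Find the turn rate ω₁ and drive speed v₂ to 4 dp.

ω₁ = 2.8475, v₂ = 7.3106

heading to target = atan2(-3.5−4.5, 4−-3.5) = -0.8176
Δθ = wrap(-0.8176 − 2.6180) = 2.8475; ω₁ = Δθ/dt₁ = 2.8475
distance = √((4−-3.5)² + (-3.5−4.5)²) = 10.9659; v₂ = distance/dt₂ = 7.3106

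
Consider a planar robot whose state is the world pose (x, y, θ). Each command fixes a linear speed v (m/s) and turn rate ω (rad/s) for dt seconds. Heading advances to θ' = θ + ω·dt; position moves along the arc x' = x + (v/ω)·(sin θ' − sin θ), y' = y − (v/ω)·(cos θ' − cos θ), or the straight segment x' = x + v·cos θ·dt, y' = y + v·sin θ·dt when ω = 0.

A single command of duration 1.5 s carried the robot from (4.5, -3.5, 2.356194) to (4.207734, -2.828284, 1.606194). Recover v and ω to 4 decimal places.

Δθ = 1.606194 − 2.356194 = -0.750000
ω = Δθ/dt = -0.750000/1.5 = -0.5000
R = −Δy/(cos θ' − cos θ) = -1.0000
v = R·ω = -1.0000·-0.5000 = 0.5000

v = 0.5000, ω = -0.5000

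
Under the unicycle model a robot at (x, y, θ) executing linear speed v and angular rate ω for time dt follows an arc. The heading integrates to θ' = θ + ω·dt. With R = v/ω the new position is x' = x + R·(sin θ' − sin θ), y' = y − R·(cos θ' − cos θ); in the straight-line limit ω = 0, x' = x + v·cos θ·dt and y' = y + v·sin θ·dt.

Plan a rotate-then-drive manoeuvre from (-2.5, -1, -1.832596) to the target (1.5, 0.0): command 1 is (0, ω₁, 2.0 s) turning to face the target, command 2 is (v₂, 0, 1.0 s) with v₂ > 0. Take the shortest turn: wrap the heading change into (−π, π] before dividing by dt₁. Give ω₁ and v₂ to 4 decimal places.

ω₁ = 1.0388, v₂ = 4.1231

heading to target = atan2(0−-1, 1.5−-2.5) = 0.2450
Δθ = wrap(0.2450 − -1.8326) = 2.0776; ω₁ = Δθ/dt₁ = 1.0388
distance = √((1.5−-2.5)² + (0−-1)²) = 4.1231; v₂ = distance/dt₂ = 4.1231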